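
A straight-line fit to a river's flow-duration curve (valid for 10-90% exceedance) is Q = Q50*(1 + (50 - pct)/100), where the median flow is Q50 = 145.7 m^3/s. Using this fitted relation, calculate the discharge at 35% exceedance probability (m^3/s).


Q = 145.7 * (1 + (50 - 35)/100) = 167.5550 m^3/s


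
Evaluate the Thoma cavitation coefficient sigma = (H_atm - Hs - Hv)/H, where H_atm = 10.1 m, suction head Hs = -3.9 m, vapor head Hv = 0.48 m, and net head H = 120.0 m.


sigma = (10.1 - (-3.9) - 0.48) / 120.0 = 0.1127


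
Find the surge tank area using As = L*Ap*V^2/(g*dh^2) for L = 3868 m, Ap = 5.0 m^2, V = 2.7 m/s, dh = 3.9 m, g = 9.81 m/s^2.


As = 3868 * 5.0 * 2.7^2 / (9.81 * 3.9^2) = 944.8998 m^2


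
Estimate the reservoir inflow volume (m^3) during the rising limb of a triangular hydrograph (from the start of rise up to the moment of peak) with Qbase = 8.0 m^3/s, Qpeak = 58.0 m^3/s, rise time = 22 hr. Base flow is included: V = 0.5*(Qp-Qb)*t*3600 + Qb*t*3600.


V = 0.5*(58.0 - 8.0)*22*3600 + 8.0*22*3600 = 2.6136e+06 m^3


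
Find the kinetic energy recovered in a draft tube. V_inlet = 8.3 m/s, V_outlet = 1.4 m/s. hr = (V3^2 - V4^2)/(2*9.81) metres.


hr = (8.3^2 - 1.4^2) / (2*9.81) = 3.4113 m


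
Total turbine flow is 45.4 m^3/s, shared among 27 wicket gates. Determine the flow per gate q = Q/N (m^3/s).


q = 45.4 / 27 = 1.6815 m^3/s


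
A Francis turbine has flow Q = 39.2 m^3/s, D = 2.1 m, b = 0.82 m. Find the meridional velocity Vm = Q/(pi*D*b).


Vm = 39.2 / (pi * 2.1 * 0.82) = 7.2461 m/s


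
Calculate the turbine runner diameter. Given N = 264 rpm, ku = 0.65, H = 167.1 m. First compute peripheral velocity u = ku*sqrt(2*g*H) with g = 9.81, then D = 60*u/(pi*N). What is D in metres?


u = 0.65 * sqrt(2*9.81*167.1) = 37.2178 m/s
D = 60 * 37.2178 / (pi * 264) = 2.6925 m


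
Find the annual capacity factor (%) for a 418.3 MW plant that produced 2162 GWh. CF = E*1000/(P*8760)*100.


CF = 2162 * 1000 / (418.3 * 8760) * 100 = 59.0016 %


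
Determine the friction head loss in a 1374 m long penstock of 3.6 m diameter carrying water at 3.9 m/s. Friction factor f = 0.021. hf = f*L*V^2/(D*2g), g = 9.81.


hf = 0.021 * 1374 * 3.9^2 / (3.6 * 2 * 9.81) = 6.2135 m


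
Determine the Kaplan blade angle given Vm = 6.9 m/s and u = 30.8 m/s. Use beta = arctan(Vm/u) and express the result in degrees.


beta = arctan(6.9 / 30.8) = 12.6273 degrees


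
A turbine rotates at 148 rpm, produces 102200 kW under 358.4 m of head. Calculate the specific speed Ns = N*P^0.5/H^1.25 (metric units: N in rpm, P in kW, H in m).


Ns = 148 * 102200^0.5 / 358.4^1.25 = 30.3408


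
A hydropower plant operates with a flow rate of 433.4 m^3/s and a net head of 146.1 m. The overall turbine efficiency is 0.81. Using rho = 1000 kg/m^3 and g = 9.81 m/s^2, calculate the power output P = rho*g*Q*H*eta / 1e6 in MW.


P = 1000 * 9.81 * 433.4 * 146.1 * 0.81 / 1e6 = 503.1450 MW


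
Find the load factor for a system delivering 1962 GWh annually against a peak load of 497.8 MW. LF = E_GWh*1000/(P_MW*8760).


LF = 1962 * 1000 / (497.8 * 8760) = 0.4499


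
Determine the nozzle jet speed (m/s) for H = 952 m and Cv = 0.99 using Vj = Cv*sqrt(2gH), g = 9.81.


Vj = 0.99 * sqrt(2*9.81*952) = 135.3017 m/s


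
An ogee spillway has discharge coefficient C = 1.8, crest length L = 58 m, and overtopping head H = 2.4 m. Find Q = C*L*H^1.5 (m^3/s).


Q = 1.8 * 58 * 2.4^1.5 = 388.1659 m^3/s


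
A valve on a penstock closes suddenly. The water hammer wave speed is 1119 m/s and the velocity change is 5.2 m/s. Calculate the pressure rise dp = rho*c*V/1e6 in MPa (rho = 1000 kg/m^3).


dp = 1000 * 1119 * 5.2 / 1e6 = 5.8188 MPa


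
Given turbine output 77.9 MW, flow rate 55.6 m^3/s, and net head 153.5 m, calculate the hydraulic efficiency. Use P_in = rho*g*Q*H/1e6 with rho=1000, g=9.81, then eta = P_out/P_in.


P_in = 1000 * 9.81 * 55.6 * 153.5 / 1e6 = 83.7244 MW
eta = 77.9 / 83.7244 = 0.9304


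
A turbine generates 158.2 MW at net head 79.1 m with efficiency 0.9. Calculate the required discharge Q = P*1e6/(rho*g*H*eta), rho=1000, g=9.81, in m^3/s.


Q = 158.2 * 1e6 / (1000 * 9.81 * 79.1 * 0.9) = 226.5262 m^3/s


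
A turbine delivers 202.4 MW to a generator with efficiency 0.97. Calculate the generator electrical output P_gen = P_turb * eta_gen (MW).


P_gen = 202.4 * 0.97 = 196.3280 MW


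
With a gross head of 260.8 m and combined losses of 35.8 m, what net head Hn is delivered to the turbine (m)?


Hn = 260.8 - 35.8 = 225.0000 m


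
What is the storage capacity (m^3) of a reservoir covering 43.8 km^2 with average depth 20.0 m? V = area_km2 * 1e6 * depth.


V = 43.8 * 1e6 * 20.0 = 8.7600e+08 m^3


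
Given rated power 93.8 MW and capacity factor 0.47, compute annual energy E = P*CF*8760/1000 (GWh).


E = 93.8 * 0.47 * 8760 / 1000 = 386.1934 GWh


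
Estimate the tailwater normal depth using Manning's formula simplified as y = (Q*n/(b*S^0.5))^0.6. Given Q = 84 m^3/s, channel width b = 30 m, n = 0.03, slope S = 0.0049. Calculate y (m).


y = (84 * 0.03 / (30 * 0.0049^0.5))^0.6 = 1.1156 m


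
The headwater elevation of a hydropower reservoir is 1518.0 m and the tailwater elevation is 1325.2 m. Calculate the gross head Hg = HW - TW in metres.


Hg = 1518.0 - 1325.2 = 192.8000 m


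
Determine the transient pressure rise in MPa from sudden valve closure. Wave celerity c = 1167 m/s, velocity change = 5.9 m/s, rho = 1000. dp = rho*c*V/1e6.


dp = 1000 * 1167 * 5.9 / 1e6 = 6.8853 MPa


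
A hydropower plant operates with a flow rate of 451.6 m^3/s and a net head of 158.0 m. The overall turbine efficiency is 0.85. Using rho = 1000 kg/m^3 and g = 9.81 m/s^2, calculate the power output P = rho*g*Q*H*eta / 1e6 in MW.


P = 1000 * 9.81 * 451.6 * 158.0 * 0.85 / 1e6 = 594.9753 MW


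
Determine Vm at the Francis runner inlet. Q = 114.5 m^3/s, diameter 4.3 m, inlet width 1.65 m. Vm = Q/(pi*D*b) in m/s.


Vm = 114.5 / (pi * 4.3 * 1.65) = 5.1369 m/s


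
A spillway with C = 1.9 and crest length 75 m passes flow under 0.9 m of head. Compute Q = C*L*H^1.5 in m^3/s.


Q = 1.9 * 75 * 0.9^1.5 = 121.6686 m^3/s


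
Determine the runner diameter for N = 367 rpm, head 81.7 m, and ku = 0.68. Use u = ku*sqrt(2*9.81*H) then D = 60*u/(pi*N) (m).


u = 0.68 * sqrt(2*9.81*81.7) = 27.2251 m/s
D = 60 * 27.2251 / (pi * 367) = 1.4168 m


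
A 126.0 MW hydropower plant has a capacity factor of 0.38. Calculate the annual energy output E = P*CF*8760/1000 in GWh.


E = 126.0 * 0.38 * 8760 / 1000 = 419.4288 GWh


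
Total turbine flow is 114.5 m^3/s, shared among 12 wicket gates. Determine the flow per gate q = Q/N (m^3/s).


q = 114.5 / 12 = 9.5417 m^3/s


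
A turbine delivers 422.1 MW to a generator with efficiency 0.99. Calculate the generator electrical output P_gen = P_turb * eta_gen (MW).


P_gen = 422.1 * 0.99 = 417.8790 MW


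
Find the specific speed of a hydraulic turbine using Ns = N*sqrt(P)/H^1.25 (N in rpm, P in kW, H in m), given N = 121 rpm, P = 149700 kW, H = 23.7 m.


Ns = 121 * 149700^0.5 / 23.7^1.25 = 895.2840


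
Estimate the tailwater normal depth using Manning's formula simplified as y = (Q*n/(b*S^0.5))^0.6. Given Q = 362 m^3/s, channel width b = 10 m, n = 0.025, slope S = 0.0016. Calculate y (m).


y = (362 * 0.025 / (10 * 0.0016^0.5))^0.6 = 6.4976 m


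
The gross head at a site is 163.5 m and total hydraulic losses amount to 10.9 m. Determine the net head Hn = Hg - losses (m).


Hn = 163.5 - 10.9 = 152.6000 m


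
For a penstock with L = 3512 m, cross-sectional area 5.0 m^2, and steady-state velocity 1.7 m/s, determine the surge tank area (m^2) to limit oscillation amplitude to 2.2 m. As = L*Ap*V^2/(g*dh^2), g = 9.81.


As = 3512 * 5.0 * 1.7^2 / (9.81 * 2.2^2) = 1068.8284 m^2


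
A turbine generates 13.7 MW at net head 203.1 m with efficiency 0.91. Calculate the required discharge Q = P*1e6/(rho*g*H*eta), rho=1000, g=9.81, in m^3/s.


Q = 13.7 * 1e6 / (1000 * 9.81 * 203.1 * 0.91) = 7.5561 m^3/s


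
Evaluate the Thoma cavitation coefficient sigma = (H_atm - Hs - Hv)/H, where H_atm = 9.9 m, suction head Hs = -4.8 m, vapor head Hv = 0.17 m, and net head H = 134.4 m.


sigma = (9.9 - (-4.8) - 0.17) / 134.4 = 0.1081


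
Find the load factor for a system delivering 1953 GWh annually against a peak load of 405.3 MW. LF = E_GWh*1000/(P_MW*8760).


LF = 1953 * 1000 / (405.3 * 8760) = 0.5501


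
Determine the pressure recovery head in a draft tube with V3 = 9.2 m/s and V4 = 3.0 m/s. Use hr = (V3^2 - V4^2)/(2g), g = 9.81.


hr = (9.2^2 - 3.0^2) / (2*9.81) = 3.8552 m


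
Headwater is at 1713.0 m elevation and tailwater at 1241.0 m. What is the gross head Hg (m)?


Hg = 1713.0 - 1241.0 = 472.0000 m


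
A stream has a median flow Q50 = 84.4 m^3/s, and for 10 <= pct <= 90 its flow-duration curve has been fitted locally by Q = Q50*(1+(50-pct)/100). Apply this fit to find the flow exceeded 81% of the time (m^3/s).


Q = 84.4 * (1 + (50 - 81)/100) = 58.2360 m^3/s


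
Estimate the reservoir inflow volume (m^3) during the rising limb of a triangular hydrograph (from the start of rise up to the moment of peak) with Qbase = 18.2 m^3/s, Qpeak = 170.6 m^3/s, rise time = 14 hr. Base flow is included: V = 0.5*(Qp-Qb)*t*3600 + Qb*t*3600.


V = 0.5*(170.6 - 18.2)*14*3600 + 18.2*14*3600 = 4.7578e+06 m^3


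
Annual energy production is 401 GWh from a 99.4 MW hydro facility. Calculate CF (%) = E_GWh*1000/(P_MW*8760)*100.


CF = 401 * 1000 / (99.4 * 8760) * 100 = 46.0526 %


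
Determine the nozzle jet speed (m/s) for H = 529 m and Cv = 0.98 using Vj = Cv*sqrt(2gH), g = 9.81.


Vj = 0.98 * sqrt(2*9.81*529) = 99.8397 m/s


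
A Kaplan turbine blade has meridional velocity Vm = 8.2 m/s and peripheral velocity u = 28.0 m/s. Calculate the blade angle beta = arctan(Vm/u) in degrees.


beta = arctan(8.2 / 28.0) = 16.3230 degrees


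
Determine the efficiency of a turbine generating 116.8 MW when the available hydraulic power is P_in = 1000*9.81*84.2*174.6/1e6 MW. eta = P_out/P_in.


P_in = 1000 * 9.81 * 84.2 * 174.6 / 1e6 = 144.2199 MW
eta = 116.8 / 144.2199 = 0.8099


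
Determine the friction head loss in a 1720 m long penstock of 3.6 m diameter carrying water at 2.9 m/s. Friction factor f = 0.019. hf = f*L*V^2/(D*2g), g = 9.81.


hf = 0.019 * 1720 * 2.9^2 / (3.6 * 2 * 9.81) = 3.8911 m


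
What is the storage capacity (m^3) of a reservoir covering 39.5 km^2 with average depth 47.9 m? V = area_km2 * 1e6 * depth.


V = 39.5 * 1e6 * 47.9 = 1.8920e+09 m^3


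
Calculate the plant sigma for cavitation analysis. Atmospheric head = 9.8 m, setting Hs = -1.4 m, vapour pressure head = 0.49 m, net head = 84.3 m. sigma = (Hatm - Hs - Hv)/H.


sigma = (9.8 - (-1.4) - 0.49) / 84.3 = 0.1270


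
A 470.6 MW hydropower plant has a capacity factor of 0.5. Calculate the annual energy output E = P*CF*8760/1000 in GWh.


E = 470.6 * 0.5 * 8760 / 1000 = 2061.2280 GWh


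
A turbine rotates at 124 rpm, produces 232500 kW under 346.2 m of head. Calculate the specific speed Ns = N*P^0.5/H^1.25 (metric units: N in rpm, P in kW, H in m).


Ns = 124 * 232500^0.5 / 346.2^1.25 = 40.0382


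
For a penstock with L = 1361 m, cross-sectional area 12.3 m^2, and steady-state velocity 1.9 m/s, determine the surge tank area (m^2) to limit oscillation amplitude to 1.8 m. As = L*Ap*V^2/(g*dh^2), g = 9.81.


As = 1361 * 12.3 * 1.9^2 / (9.81 * 1.8^2) = 1901.3253 m^2


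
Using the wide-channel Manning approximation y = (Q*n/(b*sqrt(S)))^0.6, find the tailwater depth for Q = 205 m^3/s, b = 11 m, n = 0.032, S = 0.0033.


y = (205 * 0.032 / (11 * 0.0033^0.5))^0.6 = 4.0715 m


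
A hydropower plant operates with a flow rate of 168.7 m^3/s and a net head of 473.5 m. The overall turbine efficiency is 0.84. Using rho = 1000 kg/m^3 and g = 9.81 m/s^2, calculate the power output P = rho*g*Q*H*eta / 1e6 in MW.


P = 1000 * 9.81 * 168.7 * 473.5 * 0.84 / 1e6 = 658.2386 MW


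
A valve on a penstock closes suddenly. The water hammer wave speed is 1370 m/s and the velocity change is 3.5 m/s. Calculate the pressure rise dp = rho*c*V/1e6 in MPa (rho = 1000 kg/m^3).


dp = 1000 * 1370 * 3.5 / 1e6 = 4.7950 MPa


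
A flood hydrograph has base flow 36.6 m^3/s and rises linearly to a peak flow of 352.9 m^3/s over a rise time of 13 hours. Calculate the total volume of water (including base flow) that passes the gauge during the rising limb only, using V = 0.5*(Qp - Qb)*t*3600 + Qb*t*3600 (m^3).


V = 0.5*(352.9 - 36.6)*13*3600 + 36.6*13*3600 = 9.1143e+06 m^3


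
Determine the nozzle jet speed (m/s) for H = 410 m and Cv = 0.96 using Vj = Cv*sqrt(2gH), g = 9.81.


Vj = 0.96 * sqrt(2*9.81*410) = 86.1019 m/s


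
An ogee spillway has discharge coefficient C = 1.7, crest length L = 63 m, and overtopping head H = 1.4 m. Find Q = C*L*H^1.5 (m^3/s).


Q = 1.7 * 63 * 1.4^1.5 = 177.4114 m^3/s


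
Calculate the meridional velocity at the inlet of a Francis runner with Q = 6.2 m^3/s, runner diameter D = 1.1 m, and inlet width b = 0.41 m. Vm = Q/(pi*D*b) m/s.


Vm = 6.2 / (pi * 1.1 * 0.41) = 4.3759 m/s


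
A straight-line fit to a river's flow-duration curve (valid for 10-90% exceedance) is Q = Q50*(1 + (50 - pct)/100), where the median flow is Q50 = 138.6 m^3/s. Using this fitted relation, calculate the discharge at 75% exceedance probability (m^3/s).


Q = 138.6 * (1 + (50 - 75)/100) = 103.9500 m^3/s


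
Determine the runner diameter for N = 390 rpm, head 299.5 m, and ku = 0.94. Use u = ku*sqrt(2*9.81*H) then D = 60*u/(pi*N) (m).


u = 0.94 * sqrt(2*9.81*299.5) = 72.0569 m/s
D = 60 * 72.0569 / (pi * 390) = 3.5287 m


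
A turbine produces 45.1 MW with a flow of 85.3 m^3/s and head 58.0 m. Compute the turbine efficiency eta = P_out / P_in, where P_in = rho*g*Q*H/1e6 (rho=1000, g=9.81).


P_in = 1000 * 9.81 * 85.3 * 58.0 / 1e6 = 48.5340 MW
eta = 45.1 / 48.5340 = 0.9292


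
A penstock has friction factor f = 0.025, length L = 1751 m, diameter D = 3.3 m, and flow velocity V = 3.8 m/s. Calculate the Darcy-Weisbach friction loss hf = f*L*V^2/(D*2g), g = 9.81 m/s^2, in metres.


hf = 0.025 * 1751 * 3.8^2 / (3.3 * 2 * 9.81) = 9.7629 m


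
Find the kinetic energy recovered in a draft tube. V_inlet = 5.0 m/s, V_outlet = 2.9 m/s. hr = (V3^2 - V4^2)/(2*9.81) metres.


hr = (5.0^2 - 2.9^2) / (2*9.81) = 0.8456 m


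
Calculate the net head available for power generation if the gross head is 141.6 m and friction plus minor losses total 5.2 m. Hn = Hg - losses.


Hn = 141.6 - 5.2 = 136.4000 m


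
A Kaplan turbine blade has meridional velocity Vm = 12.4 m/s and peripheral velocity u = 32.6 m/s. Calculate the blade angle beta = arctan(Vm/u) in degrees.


beta = arctan(12.4 / 32.6) = 20.8252 degrees


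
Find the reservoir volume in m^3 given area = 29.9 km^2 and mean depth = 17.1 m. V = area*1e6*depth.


V = 29.9 * 1e6 * 17.1 = 5.1129e+08 m^3


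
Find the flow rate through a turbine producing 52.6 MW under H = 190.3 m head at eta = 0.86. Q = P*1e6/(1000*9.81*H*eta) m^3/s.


Q = 52.6 * 1e6 / (1000 * 9.81 * 190.3 * 0.86) = 32.7627 m^3/s


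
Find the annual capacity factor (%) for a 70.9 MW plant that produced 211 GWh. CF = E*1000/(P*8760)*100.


CF = 211 * 1000 / (70.9 * 8760) * 100 = 33.9729 %


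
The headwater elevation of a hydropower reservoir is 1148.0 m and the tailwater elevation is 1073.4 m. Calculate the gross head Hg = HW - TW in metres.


Hg = 1148.0 - 1073.4 = 74.6000 m


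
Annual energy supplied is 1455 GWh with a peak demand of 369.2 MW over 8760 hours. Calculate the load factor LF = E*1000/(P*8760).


LF = 1455 * 1000 / (369.2 * 8760) = 0.4499


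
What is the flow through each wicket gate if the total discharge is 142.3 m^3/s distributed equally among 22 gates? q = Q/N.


q = 142.3 / 22 = 6.4682 m^3/s


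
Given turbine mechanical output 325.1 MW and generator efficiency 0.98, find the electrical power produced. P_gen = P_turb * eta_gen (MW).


P_gen = 325.1 * 0.98 = 318.5980 MW


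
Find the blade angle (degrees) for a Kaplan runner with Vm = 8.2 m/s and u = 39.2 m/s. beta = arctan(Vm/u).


beta = arctan(8.2 / 39.2) = 11.8150 degrees


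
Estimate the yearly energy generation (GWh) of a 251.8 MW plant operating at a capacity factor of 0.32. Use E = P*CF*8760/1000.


E = 251.8 * 0.32 * 8760 / 1000 = 705.8458 GWh


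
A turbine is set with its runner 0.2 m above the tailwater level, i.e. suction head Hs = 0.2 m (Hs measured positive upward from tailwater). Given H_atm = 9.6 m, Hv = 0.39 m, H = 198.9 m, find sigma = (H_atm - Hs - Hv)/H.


sigma = (9.6 - 0.2 - 0.39) / 198.9 = 0.0453


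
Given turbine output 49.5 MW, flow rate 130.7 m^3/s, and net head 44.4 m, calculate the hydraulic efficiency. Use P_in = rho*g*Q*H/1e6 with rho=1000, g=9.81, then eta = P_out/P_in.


P_in = 1000 * 9.81 * 130.7 * 44.4 / 1e6 = 56.9282 MW
eta = 49.5 / 56.9282 = 0.8695


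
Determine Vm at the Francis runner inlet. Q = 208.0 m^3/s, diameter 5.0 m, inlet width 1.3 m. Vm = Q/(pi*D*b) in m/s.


Vm = 208.0 / (pi * 5.0 * 1.3) = 10.1859 m/s


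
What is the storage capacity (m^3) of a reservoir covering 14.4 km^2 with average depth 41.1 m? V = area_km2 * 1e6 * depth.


V = 14.4 * 1e6 * 41.1 = 5.9184e+08 m^3


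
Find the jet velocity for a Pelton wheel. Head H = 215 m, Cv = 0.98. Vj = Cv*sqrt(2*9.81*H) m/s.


Vj = 0.98 * sqrt(2*9.81*215) = 63.6495 m/s


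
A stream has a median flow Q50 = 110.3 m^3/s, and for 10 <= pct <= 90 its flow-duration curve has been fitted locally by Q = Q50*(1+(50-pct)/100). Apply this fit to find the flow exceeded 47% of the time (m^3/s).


Q = 110.3 * (1 + (50 - 47)/100) = 113.6090 m^3/s


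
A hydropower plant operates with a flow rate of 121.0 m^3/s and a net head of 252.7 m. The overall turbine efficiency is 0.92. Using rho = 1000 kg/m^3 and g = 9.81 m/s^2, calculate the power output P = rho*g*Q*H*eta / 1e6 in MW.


P = 1000 * 9.81 * 121.0 * 252.7 * 0.92 / 1e6 = 275.9608 MW


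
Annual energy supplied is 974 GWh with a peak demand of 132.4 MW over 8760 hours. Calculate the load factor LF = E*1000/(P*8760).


LF = 974 * 1000 / (132.4 * 8760) = 0.8398


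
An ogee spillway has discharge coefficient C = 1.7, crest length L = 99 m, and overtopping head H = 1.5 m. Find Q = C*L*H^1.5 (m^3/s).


Q = 1.7 * 99 * 1.5^1.5 = 309.1868 m^3/s


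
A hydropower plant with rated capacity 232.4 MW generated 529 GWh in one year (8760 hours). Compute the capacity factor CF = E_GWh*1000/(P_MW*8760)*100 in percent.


CF = 529 * 1000 / (232.4 * 8760) * 100 = 25.9846 %


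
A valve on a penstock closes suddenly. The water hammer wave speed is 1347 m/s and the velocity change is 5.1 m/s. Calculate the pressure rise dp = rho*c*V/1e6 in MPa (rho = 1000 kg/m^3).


dp = 1000 * 1347 * 5.1 / 1e6 = 6.8697 MPa


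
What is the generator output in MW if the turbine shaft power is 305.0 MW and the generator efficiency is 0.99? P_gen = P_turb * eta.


P_gen = 305.0 * 0.99 = 301.9500 MW


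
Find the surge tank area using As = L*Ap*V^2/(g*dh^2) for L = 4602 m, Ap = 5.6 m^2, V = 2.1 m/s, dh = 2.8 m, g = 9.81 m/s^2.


As = 4602 * 5.6 * 2.1^2 / (9.81 * 2.8^2) = 1477.7064 m^2


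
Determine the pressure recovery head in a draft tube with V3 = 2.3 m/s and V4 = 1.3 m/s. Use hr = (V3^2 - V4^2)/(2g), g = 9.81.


hr = (2.3^2 - 1.3^2) / (2*9.81) = 0.1835 m


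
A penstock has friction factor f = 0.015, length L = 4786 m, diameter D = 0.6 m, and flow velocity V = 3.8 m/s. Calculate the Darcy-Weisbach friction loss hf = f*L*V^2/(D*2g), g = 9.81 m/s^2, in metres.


hf = 0.015 * 4786 * 3.8^2 / (0.6 * 2 * 9.81) = 88.0604 m


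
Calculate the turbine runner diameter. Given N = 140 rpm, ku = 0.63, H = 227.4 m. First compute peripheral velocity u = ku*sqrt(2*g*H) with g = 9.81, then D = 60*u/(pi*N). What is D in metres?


u = 0.63 * sqrt(2*9.81*227.4) = 42.0809 m/s
D = 60 * 42.0809 / (pi * 140) = 5.7406 m


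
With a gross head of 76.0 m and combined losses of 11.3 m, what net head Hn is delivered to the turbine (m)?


Hn = 76.0 - 11.3 = 64.7000 m


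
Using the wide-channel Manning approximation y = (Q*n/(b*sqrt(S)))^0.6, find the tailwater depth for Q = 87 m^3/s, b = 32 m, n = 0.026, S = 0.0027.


y = (87 * 0.026 / (32 * 0.0027^0.5))^0.6 = 1.2028 m


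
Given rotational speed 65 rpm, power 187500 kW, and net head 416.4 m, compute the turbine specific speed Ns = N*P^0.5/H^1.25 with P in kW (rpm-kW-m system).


Ns = 65 * 187500^0.5 / 416.4^1.25 = 14.9632


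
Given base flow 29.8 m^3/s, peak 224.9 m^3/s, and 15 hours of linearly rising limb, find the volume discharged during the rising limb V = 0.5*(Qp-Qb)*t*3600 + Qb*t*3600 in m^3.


V = 0.5*(224.9 - 29.8)*15*3600 + 29.8*15*3600 = 6.8769e+06 m^3


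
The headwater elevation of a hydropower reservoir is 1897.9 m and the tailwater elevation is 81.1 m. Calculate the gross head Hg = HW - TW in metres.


Hg = 1897.9 - 81.1 = 1816.8000 m


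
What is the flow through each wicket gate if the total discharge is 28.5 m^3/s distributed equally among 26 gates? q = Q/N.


q = 28.5 / 26 = 1.0962 m^3/s


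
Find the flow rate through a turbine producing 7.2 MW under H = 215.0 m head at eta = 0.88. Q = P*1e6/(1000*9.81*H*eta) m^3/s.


Q = 7.2 * 1e6 / (1000 * 9.81 * 215.0 * 0.88) = 3.8792 m^3/s


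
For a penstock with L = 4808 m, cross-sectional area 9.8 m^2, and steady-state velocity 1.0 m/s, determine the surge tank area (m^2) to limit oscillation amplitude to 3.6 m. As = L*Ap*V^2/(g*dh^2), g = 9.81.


As = 4808 * 9.8 * 1.0^2 / (9.81 * 3.6^2) = 370.6095 m^2


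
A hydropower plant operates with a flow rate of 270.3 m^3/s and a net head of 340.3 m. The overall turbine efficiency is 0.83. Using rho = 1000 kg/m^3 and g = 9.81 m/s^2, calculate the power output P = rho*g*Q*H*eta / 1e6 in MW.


P = 1000 * 9.81 * 270.3 * 340.3 * 0.83 / 1e6 = 748.9539 MW


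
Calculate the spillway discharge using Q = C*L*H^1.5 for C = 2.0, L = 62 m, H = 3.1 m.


Q = 2.0 * 62 * 3.1^1.5 = 676.8060 m^3/s


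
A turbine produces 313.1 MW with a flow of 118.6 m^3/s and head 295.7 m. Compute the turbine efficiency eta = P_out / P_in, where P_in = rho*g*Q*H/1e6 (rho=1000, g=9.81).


P_in = 1000 * 9.81 * 118.6 * 295.7 / 1e6 = 344.0369 MW
eta = 313.1 / 344.0369 = 0.9101


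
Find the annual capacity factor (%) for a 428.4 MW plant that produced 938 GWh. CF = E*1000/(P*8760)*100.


CF = 938 * 1000 / (428.4 * 8760) * 100 = 24.9948 %


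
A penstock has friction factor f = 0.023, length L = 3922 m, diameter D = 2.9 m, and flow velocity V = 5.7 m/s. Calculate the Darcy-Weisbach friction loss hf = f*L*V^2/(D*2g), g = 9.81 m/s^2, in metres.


hf = 0.023 * 3922 * 5.7^2 / (2.9 * 2 * 9.81) = 51.5096 m


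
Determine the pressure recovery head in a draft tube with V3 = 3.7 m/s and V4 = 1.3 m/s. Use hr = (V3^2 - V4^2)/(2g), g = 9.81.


hr = (3.7^2 - 1.3^2) / (2*9.81) = 0.6116 m


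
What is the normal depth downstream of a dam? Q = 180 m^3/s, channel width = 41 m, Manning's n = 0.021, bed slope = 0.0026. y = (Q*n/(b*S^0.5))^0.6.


y = (180 * 0.021 / (41 * 0.0026^0.5))^0.6 = 1.4267 m


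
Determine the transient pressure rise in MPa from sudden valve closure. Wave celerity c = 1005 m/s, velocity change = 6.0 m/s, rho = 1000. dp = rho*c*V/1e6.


dp = 1000 * 1005 * 6.0 / 1e6 = 6.0300 MPa


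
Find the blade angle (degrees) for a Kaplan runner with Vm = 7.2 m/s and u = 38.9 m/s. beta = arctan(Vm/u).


beta = arctan(7.2 / 38.9) = 10.4862 degrees


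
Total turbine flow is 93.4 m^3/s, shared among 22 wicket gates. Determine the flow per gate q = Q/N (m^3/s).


q = 93.4 / 22 = 4.2455 m^3/s


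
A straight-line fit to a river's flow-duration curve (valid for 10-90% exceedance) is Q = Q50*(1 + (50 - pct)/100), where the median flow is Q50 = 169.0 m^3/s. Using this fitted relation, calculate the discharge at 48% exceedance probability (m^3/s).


Q = 169.0 * (1 + (50 - 48)/100) = 172.3800 m^3/s


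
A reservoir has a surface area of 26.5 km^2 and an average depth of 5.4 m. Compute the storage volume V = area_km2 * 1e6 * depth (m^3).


V = 26.5 * 1e6 * 5.4 = 1.4310e+08 m^3


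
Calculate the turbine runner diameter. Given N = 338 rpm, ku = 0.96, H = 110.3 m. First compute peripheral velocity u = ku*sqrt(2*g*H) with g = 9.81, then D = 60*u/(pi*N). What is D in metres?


u = 0.96 * sqrt(2*9.81*110.3) = 44.6589 m/s
D = 60 * 44.6589 / (pi * 338) = 2.5234 m


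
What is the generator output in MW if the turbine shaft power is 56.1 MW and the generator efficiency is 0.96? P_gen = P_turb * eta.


P_gen = 56.1 * 0.96 = 53.8560 MW


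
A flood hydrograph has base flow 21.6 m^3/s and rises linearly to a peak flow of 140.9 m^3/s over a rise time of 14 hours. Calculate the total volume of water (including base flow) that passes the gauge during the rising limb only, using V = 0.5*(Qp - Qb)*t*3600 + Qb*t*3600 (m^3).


V = 0.5*(140.9 - 21.6)*14*3600 + 21.6*14*3600 = 4.0950e+06 m^3


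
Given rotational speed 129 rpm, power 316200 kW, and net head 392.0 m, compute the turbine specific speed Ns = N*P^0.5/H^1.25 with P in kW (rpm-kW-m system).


Ns = 129 * 316200^0.5 / 392.0^1.25 = 41.5875


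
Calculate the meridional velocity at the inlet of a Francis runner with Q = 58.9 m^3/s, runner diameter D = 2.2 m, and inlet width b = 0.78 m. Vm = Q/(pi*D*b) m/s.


Vm = 58.9 / (pi * 2.2 * 0.78) = 10.9257 m/s


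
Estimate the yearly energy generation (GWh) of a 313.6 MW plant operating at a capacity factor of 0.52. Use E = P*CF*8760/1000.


E = 313.6 * 0.52 * 8760 / 1000 = 1428.5107 GWh


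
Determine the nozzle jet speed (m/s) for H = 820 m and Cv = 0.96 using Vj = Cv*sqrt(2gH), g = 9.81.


Vj = 0.96 * sqrt(2*9.81*820) = 121.7665 m/s


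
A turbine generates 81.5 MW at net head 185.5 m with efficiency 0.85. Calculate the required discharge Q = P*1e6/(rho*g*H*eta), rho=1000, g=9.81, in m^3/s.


Q = 81.5 * 1e6 / (1000 * 9.81 * 185.5 * 0.85) = 52.6897 m^3/s


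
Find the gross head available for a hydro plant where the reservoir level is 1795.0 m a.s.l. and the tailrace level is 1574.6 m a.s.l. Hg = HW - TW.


Hg = 1795.0 - 1574.6 = 220.4000 m


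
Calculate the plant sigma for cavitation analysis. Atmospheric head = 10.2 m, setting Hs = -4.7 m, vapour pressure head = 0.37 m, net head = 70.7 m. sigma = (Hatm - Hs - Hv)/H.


sigma = (10.2 - (-4.7) - 0.37) / 70.7 = 0.2055


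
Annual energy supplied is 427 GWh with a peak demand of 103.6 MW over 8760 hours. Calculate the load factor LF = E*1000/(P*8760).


LF = 427 * 1000 / (103.6 * 8760) = 0.4705


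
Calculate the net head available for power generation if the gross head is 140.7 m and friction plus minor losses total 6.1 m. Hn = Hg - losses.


Hn = 140.7 - 6.1 = 134.6000 m


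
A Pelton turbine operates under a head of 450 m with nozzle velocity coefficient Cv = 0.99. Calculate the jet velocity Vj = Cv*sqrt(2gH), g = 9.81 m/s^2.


Vj = 0.99 * sqrt(2*9.81*450) = 93.0231 m/s


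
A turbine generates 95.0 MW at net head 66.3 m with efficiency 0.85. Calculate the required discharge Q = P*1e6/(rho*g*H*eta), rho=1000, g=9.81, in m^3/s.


Q = 95.0 * 1e6 / (1000 * 9.81 * 66.3 * 0.85) = 171.8392 m^3/s


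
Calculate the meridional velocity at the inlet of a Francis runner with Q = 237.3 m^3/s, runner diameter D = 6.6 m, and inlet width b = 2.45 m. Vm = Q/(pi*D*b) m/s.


Vm = 237.3 / (pi * 6.6 * 2.45) = 4.6713 m/s


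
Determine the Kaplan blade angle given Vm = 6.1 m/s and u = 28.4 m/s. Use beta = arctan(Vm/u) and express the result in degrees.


beta = arctan(6.1 / 28.4) = 12.1223 degrees


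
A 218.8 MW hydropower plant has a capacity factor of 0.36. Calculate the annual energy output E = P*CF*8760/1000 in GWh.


E = 218.8 * 0.36 * 8760 / 1000 = 690.0077 GWh


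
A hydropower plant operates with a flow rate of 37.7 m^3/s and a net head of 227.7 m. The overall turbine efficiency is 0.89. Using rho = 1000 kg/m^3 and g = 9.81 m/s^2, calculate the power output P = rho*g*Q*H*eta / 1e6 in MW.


P = 1000 * 9.81 * 37.7 * 227.7 * 0.89 / 1e6 = 74.9486 MW


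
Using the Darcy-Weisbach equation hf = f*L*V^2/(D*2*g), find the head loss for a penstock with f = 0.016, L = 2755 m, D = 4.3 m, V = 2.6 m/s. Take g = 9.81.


hf = 0.016 * 2755 * 2.6^2 / (4.3 * 2 * 9.81) = 3.5320 m


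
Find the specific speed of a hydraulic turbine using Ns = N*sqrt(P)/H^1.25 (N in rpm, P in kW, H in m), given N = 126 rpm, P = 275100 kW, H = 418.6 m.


Ns = 126 * 275100^0.5 / 418.6^1.25 = 34.9033


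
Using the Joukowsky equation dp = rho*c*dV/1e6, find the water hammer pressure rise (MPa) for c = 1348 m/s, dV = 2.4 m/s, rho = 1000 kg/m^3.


dp = 1000 * 1348 * 2.4 / 1e6 = 3.2352 MPa


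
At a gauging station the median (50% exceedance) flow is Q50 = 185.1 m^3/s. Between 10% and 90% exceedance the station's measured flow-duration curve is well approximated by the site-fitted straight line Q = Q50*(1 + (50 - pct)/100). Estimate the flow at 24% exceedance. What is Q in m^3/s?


Q = 185.1 * (1 + (50 - 24)/100) = 233.2260 m^3/s


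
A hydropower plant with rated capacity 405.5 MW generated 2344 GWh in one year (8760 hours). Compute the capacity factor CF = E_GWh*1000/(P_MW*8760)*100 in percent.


CF = 2344 * 1000 / (405.5 * 8760) * 100 = 65.9876 %


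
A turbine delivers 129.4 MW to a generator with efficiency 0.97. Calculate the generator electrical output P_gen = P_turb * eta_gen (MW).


P_gen = 129.4 * 0.97 = 125.5180 MW


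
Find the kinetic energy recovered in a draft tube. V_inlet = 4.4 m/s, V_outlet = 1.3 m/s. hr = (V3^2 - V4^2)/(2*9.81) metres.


hr = (4.4^2 - 1.3^2) / (2*9.81) = 0.9006 m


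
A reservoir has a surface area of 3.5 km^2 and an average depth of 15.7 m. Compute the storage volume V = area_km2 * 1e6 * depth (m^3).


V = 3.5 * 1e6 * 15.7 = 5.4950e+07 m^3


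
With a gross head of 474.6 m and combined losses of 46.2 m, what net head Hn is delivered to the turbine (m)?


Hn = 474.6 - 46.2 = 428.4000 m


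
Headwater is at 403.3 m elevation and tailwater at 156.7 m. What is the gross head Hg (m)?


Hg = 403.3 - 156.7 = 246.6000 m


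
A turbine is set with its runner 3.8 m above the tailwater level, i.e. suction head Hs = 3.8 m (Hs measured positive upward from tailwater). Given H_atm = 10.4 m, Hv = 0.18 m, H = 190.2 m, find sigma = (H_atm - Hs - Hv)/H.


sigma = (10.4 - 3.8 - 0.18) / 190.2 = 0.0338


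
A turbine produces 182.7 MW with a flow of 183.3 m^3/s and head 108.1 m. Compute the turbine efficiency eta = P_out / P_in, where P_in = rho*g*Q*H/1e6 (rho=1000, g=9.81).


P_in = 1000 * 9.81 * 183.3 * 108.1 / 1e6 = 194.3825 MW
eta = 182.7 / 194.3825 = 0.9399


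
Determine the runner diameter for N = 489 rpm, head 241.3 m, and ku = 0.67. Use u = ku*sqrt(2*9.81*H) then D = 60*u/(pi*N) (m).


u = 0.67 * sqrt(2*9.81*241.3) = 46.1002 m/s
D = 60 * 46.1002 / (pi * 489) = 1.8005 m


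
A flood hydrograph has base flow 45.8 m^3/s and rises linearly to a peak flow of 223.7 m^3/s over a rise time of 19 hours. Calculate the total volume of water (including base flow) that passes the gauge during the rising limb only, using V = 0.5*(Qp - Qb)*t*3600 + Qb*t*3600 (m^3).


V = 0.5*(223.7 - 45.8)*19*3600 + 45.8*19*3600 = 9.2169e+06 m^3


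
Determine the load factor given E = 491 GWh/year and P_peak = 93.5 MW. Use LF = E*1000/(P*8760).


LF = 491 * 1000 / (93.5 * 8760) = 0.5995


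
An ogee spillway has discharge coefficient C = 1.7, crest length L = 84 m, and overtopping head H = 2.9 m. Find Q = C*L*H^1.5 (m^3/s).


Q = 1.7 * 84 * 2.9^1.5 = 705.2209 m^3/s


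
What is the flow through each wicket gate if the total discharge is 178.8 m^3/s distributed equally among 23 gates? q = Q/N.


q = 178.8 / 23 = 7.7739 m^3/s


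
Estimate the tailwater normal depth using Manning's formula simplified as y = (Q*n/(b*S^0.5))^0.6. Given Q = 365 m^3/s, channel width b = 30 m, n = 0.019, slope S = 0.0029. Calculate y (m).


y = (365 * 0.019 / (30 * 0.0029^0.5))^0.6 = 2.3968 m


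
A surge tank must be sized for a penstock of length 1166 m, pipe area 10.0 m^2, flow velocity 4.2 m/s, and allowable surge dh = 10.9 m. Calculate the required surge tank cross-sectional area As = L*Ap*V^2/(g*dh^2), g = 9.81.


As = 1166 * 10.0 * 4.2^2 / (9.81 * 10.9^2) = 176.4717 m^2


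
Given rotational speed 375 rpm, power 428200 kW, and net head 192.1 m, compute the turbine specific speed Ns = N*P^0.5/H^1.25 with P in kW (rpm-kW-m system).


Ns = 375 * 428200^0.5 / 192.1^1.25 = 343.1195


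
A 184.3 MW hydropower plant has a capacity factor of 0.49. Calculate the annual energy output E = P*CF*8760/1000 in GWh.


E = 184.3 * 0.49 * 8760 / 1000 = 791.0893 GWh


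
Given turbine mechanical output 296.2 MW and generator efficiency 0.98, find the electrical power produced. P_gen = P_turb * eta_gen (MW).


P_gen = 296.2 * 0.98 = 290.2760 MW


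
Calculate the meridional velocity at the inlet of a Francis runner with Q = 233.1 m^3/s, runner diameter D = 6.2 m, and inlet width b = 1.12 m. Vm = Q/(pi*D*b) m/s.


Vm = 233.1 / (pi * 6.2 * 1.12) = 10.6852 m/s


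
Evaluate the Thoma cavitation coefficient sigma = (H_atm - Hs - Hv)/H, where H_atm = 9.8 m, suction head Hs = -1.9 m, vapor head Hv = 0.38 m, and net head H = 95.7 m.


sigma = (9.8 - (-1.9) - 0.38) / 95.7 = 0.1183


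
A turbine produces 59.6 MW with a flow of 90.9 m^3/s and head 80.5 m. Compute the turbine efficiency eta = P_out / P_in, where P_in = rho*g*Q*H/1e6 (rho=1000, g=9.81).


P_in = 1000 * 9.81 * 90.9 * 80.5 / 1e6 = 71.7842 MW
eta = 59.6 / 71.7842 = 0.8303


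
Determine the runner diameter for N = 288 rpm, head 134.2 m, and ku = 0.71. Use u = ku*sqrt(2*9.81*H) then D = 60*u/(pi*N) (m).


u = 0.71 * sqrt(2*9.81*134.2) = 36.4321 m/s
D = 60 * 36.4321 / (pi * 288) = 2.4160 m


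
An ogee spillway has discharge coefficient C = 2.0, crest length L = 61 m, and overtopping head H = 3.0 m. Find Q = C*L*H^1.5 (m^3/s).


Q = 2.0 * 61 * 3.0^1.5 = 633.9306 m^3/s


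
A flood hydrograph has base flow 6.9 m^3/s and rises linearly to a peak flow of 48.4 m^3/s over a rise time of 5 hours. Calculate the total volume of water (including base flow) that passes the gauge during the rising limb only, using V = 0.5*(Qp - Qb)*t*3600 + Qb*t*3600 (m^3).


V = 0.5*(48.4 - 6.9)*5*3600 + 6.9*5*3600 = 497700.0000 m^3


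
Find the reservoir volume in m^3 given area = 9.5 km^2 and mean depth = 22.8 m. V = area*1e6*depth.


V = 9.5 * 1e6 * 22.8 = 2.1660e+08 m^3


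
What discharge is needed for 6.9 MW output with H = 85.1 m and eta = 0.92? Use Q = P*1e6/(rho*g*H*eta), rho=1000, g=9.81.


Q = 6.9 * 1e6 / (1000 * 9.81 * 85.1 * 0.92) = 8.9839 m^3/s


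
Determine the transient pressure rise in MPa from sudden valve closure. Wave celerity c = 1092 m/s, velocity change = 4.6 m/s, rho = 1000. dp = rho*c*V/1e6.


dp = 1000 * 1092 * 4.6 / 1e6 = 5.0232 MPa


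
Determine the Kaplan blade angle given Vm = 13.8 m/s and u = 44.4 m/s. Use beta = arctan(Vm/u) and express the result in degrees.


beta = arctan(13.8 / 44.4) = 17.2658 degrees


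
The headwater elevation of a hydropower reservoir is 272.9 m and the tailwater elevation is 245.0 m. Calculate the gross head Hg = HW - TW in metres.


Hg = 272.9 - 245.0 = 27.9000 m


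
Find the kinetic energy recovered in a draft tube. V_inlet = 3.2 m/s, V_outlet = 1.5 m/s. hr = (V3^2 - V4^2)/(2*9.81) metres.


hr = (3.2^2 - 1.5^2) / (2*9.81) = 0.4072 m


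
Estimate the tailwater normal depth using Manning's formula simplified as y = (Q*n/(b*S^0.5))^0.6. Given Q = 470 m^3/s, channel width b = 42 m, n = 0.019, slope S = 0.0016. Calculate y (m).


y = (470 * 0.019 / (42 * 0.0016^0.5))^0.6 = 2.7247 m


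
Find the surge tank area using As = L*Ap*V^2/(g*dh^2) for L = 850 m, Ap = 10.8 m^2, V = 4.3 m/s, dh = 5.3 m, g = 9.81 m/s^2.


As = 850 * 10.8 * 4.3^2 / (9.81 * 5.3^2) = 615.9690 m^2


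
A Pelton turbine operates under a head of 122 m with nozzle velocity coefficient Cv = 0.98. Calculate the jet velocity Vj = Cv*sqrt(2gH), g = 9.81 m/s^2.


Vj = 0.98 * sqrt(2*9.81*122) = 47.9463 m/s


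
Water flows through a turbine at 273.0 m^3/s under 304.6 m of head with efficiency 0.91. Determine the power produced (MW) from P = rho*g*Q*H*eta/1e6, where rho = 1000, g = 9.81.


P = 1000 * 9.81 * 273.0 * 304.6 * 0.91 / 1e6 = 742.3401 MW


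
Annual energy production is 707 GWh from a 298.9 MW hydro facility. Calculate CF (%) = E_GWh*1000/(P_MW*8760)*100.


CF = 707 * 1000 / (298.9 * 8760) * 100 = 27.0016 %


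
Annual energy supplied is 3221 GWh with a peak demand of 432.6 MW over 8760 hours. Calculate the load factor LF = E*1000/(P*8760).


LF = 3221 * 1000 / (432.6 * 8760) = 0.8500


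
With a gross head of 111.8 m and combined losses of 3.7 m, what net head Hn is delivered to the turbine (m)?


Hn = 111.8 - 3.7 = 108.1000 m


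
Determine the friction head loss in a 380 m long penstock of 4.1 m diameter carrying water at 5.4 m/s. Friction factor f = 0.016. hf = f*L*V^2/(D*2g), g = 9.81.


hf = 0.016 * 380 * 5.4^2 / (4.1 * 2 * 9.81) = 2.2040 m


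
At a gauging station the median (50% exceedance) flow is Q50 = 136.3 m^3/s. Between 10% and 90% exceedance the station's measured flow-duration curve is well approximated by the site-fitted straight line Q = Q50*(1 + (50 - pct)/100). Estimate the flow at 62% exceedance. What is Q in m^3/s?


Q = 136.3 * (1 + (50 - 62)/100) = 119.9440 m^3/s


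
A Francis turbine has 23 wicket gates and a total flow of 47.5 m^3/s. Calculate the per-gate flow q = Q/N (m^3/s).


q = 47.5 / 23 = 2.0652 m^3/s


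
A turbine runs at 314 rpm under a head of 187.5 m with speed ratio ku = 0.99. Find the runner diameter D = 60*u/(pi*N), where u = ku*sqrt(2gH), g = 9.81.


u = 0.99 * sqrt(2*9.81*187.5) = 60.0462 m/s
D = 60 * 60.0462 / (pi * 314) = 3.6522 m


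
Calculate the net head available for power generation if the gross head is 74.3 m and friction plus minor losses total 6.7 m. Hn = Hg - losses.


Hn = 74.3 - 6.7 = 67.6000 m


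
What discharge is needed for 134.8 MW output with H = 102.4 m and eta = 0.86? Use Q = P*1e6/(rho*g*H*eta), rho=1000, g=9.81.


Q = 134.8 * 1e6 / (1000 * 9.81 * 102.4 * 0.86) = 156.0352 m^3/s


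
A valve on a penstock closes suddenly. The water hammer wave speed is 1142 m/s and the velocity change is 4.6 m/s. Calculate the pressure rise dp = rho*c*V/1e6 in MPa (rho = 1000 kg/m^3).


dp = 1000 * 1142 * 4.6 / 1e6 = 5.2532 MPa


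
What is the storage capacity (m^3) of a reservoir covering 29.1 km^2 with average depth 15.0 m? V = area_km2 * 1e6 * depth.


V = 29.1 * 1e6 * 15.0 = 4.3650e+08 m^3


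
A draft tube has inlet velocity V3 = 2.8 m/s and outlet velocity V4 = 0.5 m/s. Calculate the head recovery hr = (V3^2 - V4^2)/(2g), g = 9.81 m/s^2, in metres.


hr = (2.8^2 - 0.5^2) / (2*9.81) = 0.3869 m


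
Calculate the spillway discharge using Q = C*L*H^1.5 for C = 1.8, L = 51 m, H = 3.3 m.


Q = 1.8 * 51 * 3.3^1.5 = 550.3178 m^3/s


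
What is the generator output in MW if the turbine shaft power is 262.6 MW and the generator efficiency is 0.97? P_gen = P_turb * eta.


P_gen = 262.6 * 0.97 = 254.7220 MW


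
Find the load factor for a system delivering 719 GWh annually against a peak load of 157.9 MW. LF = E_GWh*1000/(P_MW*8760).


LF = 719 * 1000 / (157.9 * 8760) = 0.5198
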